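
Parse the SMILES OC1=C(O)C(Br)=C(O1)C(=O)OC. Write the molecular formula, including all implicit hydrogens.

Walk through each heavy atom and fill implicit hydrogens from standard valence (C 4, N 3, O 2, S 2, halogen 1):
  atom 1: O, bond orders sum to 1 (valence 2) → 1 H
  atom 2: C, bond orders sum to 4 (valence 4) → 0 H
  atom 3: C, bond orders sum to 4 (valence 4) → 0 H
  atom 4: O, bond orders sum to 1 (valence 2) → 1 H
  atom 5: C, bond orders sum to 4 (valence 4) → 0 H
  atom 6: Br (halogen, monovalent) → 0 H
  atom 7: C, bond orders sum to 4 (valence 4) → 0 H
  atom 8: O, bond orders sum to 2 (valence 2) → 0 H
  atom 9: C, bond orders sum to 4 (valence 4) → 0 H
  atom 10: O, bond orders sum to 2 (valence 2) → 0 H
  atom 11: O, bond orders sum to 2 (valence 2) → 0 H
  atom 12: C, bond orders sum to 1 (valence 4) → 3 H
Totals → C:6, H:5, Br:1, O:5.

C6H5BrO5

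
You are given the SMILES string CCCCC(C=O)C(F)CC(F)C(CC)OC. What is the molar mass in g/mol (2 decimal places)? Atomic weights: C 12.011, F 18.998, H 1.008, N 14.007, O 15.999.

First, the molecular formula is C13H24F2O2 (counting implicit H from valence).
  C: 13 × 12.011 = 156.143
  F: 2 × 18.998 = 37.996
  H: 24 × 1.008 = 24.192
  O: 2 × 15.999 = 31.998
Sum: 13×12.011 + 2×18.998 + 24×1.008 + 2×15.999 = 250.329 → 250.33 g/mol.

250.33 g/mol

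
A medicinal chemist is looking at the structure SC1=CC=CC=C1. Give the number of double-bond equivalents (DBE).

Degree of unsaturation = (number of rings) + (number of π bonds).
Ring closures in the SMILES: 1.
π bonds: 3 double bonds (each 1 DoU) → 3 DoU from unsaturation.
Total DoU = 1 + 3 = 4.

4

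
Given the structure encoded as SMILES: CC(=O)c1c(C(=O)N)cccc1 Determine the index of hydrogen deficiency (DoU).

6

Molecular formula: C9H9NO2.
DoU = (2C + 2 + N − H − X) / 2, where X is the halogen count and O/S are ignored.
    = (2·9 + 2 + 1 − 9 − 0) / 2 = 12 / 2 = 6.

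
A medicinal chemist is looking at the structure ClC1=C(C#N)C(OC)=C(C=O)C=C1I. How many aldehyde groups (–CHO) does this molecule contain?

1

The aldehyde motif appears at heavy-atom position 10 in the SMILES.
Other groups present: 1 ether, 1 nitrile.
Aldehyde count: 1.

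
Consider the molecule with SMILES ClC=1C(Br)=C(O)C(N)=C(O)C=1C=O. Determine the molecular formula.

C7H5BrClNO3

Walk through each heavy atom and fill implicit hydrogens from standard valence (C 4, N 3, O 2, S 2, halogen 1):
  atom 1: Cl (halogen, monovalent) → 0 H
  atom 2: C, bond orders sum to 4 (valence 4) → 0 H
  atom 3: C, bond orders sum to 4 (valence 4) → 0 H
  atom 4: Br (halogen, monovalent) → 0 H
  atom 5: C, bond orders sum to 4 (valence 4) → 0 H
  atom 6: O, bond orders sum to 1 (valence 2) → 1 H
  atom 7: C, bond orders sum to 4 (valence 4) → 0 H
  atom 8: N, bond orders sum to 1 (valence 3) → 2 H
  atom 9: C, bond orders sum to 4 (valence 4) → 0 H
  atom 10: O, bond orders sum to 1 (valence 2) → 1 H
  atom 11: C, bond orders sum to 4 (valence 4) → 0 H
  atom 12: C, bond orders sum to 3 (valence 4) → 1 H
  atom 13: O, bond orders sum to 2 (valence 2) → 0 H
Totals → C:7, H:5, Br:1, Cl:1, N:1, O:3.
In Hill order: C7H5BrClNO3.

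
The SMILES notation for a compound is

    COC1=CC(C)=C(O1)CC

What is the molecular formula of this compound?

Walk through each heavy atom and fill implicit hydrogens from standard valence (C 4, N 3, O 2, S 2, halogen 1):
  atom 1: C, bond orders sum to 1 (valence 4) → 3 H
  atom 2: O, bond orders sum to 2 (valence 2) → 0 H
  atom 3: C, bond orders sum to 4 (valence 4) → 0 H
  atom 4: C, bond orders sum to 3 (valence 4) → 1 H
  atom 5: C, bond orders sum to 4 (valence 4) → 0 H
  atom 6: C, bond orders sum to 1 (valence 4) → 3 H
  atom 7: C, bond orders sum to 4 (valence 4) → 0 H
  atom 8: O, bond orders sum to 2 (valence 2) → 0 H
  atom 9: C, bond orders sum to 2 (valence 4) → 2 H
  atom 10: C, bond orders sum to 1 (valence 4) → 3 H
Totals → C:8, H:12, O:2.

C8H12O2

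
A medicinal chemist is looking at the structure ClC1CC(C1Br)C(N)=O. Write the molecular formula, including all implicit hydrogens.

C5H7BrClNO

Walk through each heavy atom and fill implicit hydrogens from standard valence (C 4, N 3, O 2, S 2, halogen 1):
  atom 1: Cl (halogen, monovalent) → 0 H
  atom 2: C, bond orders sum to 3 (valence 4) → 1 H
  atom 3: C, bond orders sum to 2 (valence 4) → 2 H
  atom 4: C, bond orders sum to 3 (valence 4) → 1 H
  atom 5: C, bond orders sum to 3 (valence 4) → 1 H
  atom 6: Br (halogen, monovalent) → 0 H
  atom 7: C, bond orders sum to 4 (valence 4) → 0 H
  atom 8: N, bond orders sum to 1 (valence 3) → 2 H
  atom 9: O, bond orders sum to 2 (valence 2) → 0 H
Totals → C:5, H:7, Br:1, Cl:1, N:1, O:1.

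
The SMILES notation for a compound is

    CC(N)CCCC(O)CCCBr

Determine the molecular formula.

C9H20BrNO

Walk through each heavy atom and fill implicit hydrogens from standard valence (C 4, N 3, O 2, S 2, halogen 1):
  atom 1: C, bond orders sum to 1 (valence 4) → 3 H
  atom 2: C, bond orders sum to 3 (valence 4) → 1 H
  atom 3: N, bond orders sum to 1 (valence 3) → 2 H
  atom 4: C, bond orders sum to 2 (valence 4) → 2 H
  atom 5: C, bond orders sum to 2 (valence 4) → 2 H
  atom 6: C, bond orders sum to 2 (valence 4) → 2 H
  atom 7: C, bond orders sum to 3 (valence 4) → 1 H
  atom 8: O, bond orders sum to 1 (valence 2) → 1 H
  atom 9: C, bond orders sum to 2 (valence 4) → 2 H
  atom 10: C, bond orders sum to 2 (valence 4) → 2 H
  atom 11: C, bond orders sum to 2 (valence 4) → 2 H
  atom 12: Br (halogen, monovalent) → 0 H
Totals → C:9, H:20, Br:1, N:1, O:1.
In Hill order: C9H20BrNO.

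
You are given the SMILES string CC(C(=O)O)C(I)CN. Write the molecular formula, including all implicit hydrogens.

Walk through each heavy atom and fill implicit hydrogens from standard valence (C 4, N 3, O 2, S 2, halogen 1):
  atom 1: C, bond orders sum to 1 (valence 4) → 3 H
  atom 2: C, bond orders sum to 3 (valence 4) → 1 H
  atom 3: C, bond orders sum to 4 (valence 4) → 0 H
  atom 4: O, bond orders sum to 2 (valence 2) → 0 H
  atom 5: O, bond orders sum to 1 (valence 2) → 1 H
  atom 6: C, bond orders sum to 3 (valence 4) → 1 H
  atom 7: I (halogen, monovalent) → 0 H
  atom 8: C, bond orders sum to 2 (valence 4) → 2 H
  atom 9: N, bond orders sum to 1 (valence 3) → 2 H
Totals → C:5, H:10, I:1, N:1, O:2.
In Hill order: C5H10INO2.

C5H10INO2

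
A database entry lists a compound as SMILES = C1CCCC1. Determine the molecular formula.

Walk through each heavy atom and fill implicit hydrogens from standard valence (C 4, N 3, O 2, S 2, halogen 1):
  atom 1: C, bond orders sum to 2 (valence 4) → 2 H
  atom 2: C, bond orders sum to 2 (valence 4) → 2 H
  atom 3: C, bond orders sum to 2 (valence 4) → 2 H
  atom 4: C, bond orders sum to 2 (valence 4) → 2 H
  atom 5: C, bond orders sum to 2 (valence 4) → 2 H
Totals → C:5, H:10.
In Hill order: C5H10.

C5H10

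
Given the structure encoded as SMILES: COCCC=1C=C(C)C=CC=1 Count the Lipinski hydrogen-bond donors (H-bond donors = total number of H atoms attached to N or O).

Donors: find every N or O and count the H atoms it carries.
  atom 2 (O): bond orders sum to 2 → 0 H
Lipinski HBD = 0.

0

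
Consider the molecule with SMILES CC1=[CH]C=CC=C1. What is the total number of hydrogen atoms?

8

Walk through each heavy atom and fill implicit hydrogens from standard valence (C 4, N 3, O 2, S 2, halogen 1):
  atom 1: C, bond orders sum to 1 (valence 4) → 3 H
  atom 2: C, bond orders sum to 4 (valence 4) → 0 H
  atom 3: C with explicit H count 1
  atom 4: C, bond orders sum to 3 (valence 4) → 1 H
  atom 5: C, bond orders sum to 3 (valence 4) → 1 H
  atom 6: C, bond orders sum to 3 (valence 4) → 1 H
  atom 7: C, bond orders sum to 3 (valence 4) → 1 H
Total hydrogens: 8.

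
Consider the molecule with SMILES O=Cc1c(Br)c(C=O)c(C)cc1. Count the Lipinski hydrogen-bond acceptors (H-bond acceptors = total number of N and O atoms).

2

N atoms: 0; O atoms: 2.
Lipinski HBA = 0 + 2 = 2.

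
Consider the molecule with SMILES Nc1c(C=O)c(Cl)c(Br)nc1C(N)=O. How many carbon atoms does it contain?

7

Count every carbon token in the SMILES (each C, including those in ring-closure positions and inside branches).
Carbon count: 7.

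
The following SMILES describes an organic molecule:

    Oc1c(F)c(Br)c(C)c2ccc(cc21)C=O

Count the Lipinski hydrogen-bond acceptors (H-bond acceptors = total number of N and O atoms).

2

N atoms: 0; O atoms: 2.
Lipinski HBA = 0 + 2 = 2.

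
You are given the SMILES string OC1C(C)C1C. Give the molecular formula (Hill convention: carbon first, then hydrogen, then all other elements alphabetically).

C5H10O

Walk through each heavy atom and fill implicit hydrogens from standard valence (C 4, N 3, O 2, S 2, halogen 1):
  atom 1: O, bond orders sum to 1 (valence 2) → 1 H
  atom 2: C, bond orders sum to 3 (valence 4) → 1 H
  atom 3: C, bond orders sum to 3 (valence 4) → 1 H
  atom 4: C, bond orders sum to 1 (valence 4) → 3 H
  atom 5: C, bond orders sum to 3 (valence 4) → 1 H
  atom 6: C, bond orders sum to 1 (valence 4) → 3 H
Totals → C:5, H:10, O:1.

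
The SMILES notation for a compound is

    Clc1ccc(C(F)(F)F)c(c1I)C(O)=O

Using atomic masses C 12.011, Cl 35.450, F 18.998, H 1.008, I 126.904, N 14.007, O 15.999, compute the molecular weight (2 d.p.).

First, the molecular formula is C8H3ClF3IO2 (counting implicit H from valence).
  C: 8 × 12.011 = 96.088
  Cl: 1 × 35.450 = 35.450
  F: 3 × 18.998 = 56.994
  H: 3 × 1.008 = 3.024
  I: 1 × 126.904 = 126.904
  O: 2 × 15.999 = 31.998
Sum: 8×12.011 + 1×35.450 + 3×18.998 + 3×1.008 + 1×126.904 + 2×15.999 = 350.458 → 350.46 g/mol.

350.46 g/mol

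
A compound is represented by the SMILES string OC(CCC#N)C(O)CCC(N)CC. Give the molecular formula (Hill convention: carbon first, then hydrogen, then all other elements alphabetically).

Walk through each heavy atom and fill implicit hydrogens from standard valence (C 4, N 3, O 2, S 2, halogen 1):
  atom 1: O, bond orders sum to 1 (valence 2) → 1 H
  atom 2: C, bond orders sum to 3 (valence 4) → 1 H
  atom 3: C, bond orders sum to 2 (valence 4) → 2 H
  atom 4: C, bond orders sum to 2 (valence 4) → 2 H
  atom 5: C, bond orders sum to 4 (valence 4) → 0 H
  atom 6: N, bond orders sum to 3 (valence 3) → 0 H
  atom 7: C, bond orders sum to 3 (valence 4) → 1 H
  atom 8: O, bond orders sum to 1 (valence 2) → 1 H
  atom 9: C, bond orders sum to 2 (valence 4) → 2 H
  atom 10: C, bond orders sum to 2 (valence 4) → 2 H
  atom 11: C, bond orders sum to 3 (valence 4) → 1 H
  atom 12: N, bond orders sum to 1 (valence 3) → 2 H
  atom 13: C, bond orders sum to 2 (valence 4) → 2 H
  atom 14: C, bond orders sum to 1 (valence 4) → 3 H
Totals → C:10, H:20, N:2, O:2.
In Hill order: C10H20N2O2.

C10H20N2O2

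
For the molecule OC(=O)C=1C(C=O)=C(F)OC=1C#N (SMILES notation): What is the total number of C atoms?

Count every carbon token in the SMILES (each C, including those in ring-closure positions and inside branches).
Carbon count: 7.

7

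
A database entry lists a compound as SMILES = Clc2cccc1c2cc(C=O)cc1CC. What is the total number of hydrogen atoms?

Walk through each heavy atom and fill implicit hydrogens from standard valence (C 4, N 3, O 2, S 2, halogen 1); for lowercase aromatic atoms, an aromatic c carries 1 H when it has two neighbours and 0 H with three, and aromatic n carries 0 H:
  atom 1: Cl (halogen, monovalent) → 0 H
  atom 2: aromatic c, 3 neighbours → 0 H
  atom 3: aromatic c, 2 neighbours → 1 H
  atom 4: aromatic c, 2 neighbours → 1 H
  atom 5: aromatic c, 2 neighbours → 1 H
  atom 6: aromatic c, 3 neighbours → 0 H
  atom 7: aromatic c, 3 neighbours → 0 H
  atom 8: aromatic c, 2 neighbours → 1 H
  atom 9: aromatic c, 3 neighbours → 0 H
  atom 10: C, bond orders sum to 3 (valence 4) → 1 H
  atom 11: O, bond orders sum to 2 (valence 2) → 0 H
  atom 12: aromatic c, 2 neighbours → 1 H
  atom 13: aromatic c, 3 neighbours → 0 H
  atom 14: C, bond orders sum to 2 (valence 4) → 2 H
  atom 15: C, bond orders sum to 1 (valence 4) → 3 H
Total hydrogens: 11.

11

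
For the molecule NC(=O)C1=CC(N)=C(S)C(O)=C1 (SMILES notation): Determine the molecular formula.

C7H8N2O2S

Walk through each heavy atom and fill implicit hydrogens from standard valence (C 4, N 3, O 2, S 2, halogen 1):
  atom 1: N, bond orders sum to 1 (valence 3) → 2 H
  atom 2: C, bond orders sum to 4 (valence 4) → 0 H
  atom 3: O, bond orders sum to 2 (valence 2) → 0 H
  atom 4: C, bond orders sum to 4 (valence 4) → 0 H
  atom 5: C, bond orders sum to 3 (valence 4) → 1 H
  atom 6: C, bond orders sum to 4 (valence 4) → 0 H
  atom 7: N, bond orders sum to 1 (valence 3) → 2 H
  atom 8: C, bond orders sum to 4 (valence 4) → 0 H
  atom 9: S, bond orders sum to 1 (valence 2) → 1 H
  atom 10: C, bond orders sum to 4 (valence 4) → 0 H
  atom 11: O, bond orders sum to 1 (valence 2) → 1 H
  atom 12: C, bond orders sum to 3 (valence 4) → 1 H
Totals → C:7, H:8, N:2, O:2, S:1.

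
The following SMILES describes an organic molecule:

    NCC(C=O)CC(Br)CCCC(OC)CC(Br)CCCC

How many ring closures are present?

In SMILES, each pair of matching ring-closure digits denotes one ring-closing bond; the number of such bonds equals the number of independent rings.
Ring-closure bonds here: 0.

0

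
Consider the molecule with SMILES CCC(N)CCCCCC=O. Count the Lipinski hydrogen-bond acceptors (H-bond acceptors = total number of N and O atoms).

N atoms: 1; O atoms: 1.
Lipinski HBA = 1 + 1 = 2.

2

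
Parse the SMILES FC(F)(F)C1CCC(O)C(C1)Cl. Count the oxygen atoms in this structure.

1

Scan the SMILES for O atoms (remember two-letter symbols like Cl and Br are single atoms).
Oxygen count: 1.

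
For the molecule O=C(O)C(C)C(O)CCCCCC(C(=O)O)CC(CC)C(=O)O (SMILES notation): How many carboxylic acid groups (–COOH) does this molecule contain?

The carboxylic acid motif appears at heavy-atom positions 2, 14, 21 in the SMILES.
Other groups present: 1 hydroxyl.
Carboxylic acid count: 3.

3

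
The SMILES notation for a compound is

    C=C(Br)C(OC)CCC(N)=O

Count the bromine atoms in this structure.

1

Scan the SMILES for Br atoms (remember two-letter symbols like Cl and Br are single atoms).
Bromine count: 1.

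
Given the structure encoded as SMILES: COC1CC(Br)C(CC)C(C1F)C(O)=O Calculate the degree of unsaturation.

Molecular formula: C10H16BrFO3.
DoU = (2C + 2 + N − H − X) / 2, where X is the halogen count and O/S are ignored.
    = (2·10 + 2 + 0 − 16 − 2) / 2 = 4 / 2 = 2.

2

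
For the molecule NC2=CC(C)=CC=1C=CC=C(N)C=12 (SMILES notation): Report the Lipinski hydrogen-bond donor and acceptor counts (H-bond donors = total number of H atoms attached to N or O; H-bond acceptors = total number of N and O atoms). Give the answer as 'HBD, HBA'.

Donors: find every N or O and count the H atoms it carries.
  atom 1 (N): bond orders sum to 1 → 2 H
  atom 12 (N): bond orders sum to 1 → 2 H
Lipinski HBD = 4.
Acceptors: N atoms = 2, O atoms = 0 → HBA = 2.

4, 2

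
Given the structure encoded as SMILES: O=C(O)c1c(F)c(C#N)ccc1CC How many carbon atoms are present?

Count every carbon token in the SMILES (each C, including those in ring-closure positions and inside branches).
Carbon count: 10.

10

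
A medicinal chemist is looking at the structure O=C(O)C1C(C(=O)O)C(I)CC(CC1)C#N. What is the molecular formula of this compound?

Walk through each heavy atom and fill implicit hydrogens from standard valence (C 4, N 3, O 2, S 2, halogen 1):
  atom 1: O, bond orders sum to 2 (valence 2) → 0 H
  atom 2: C, bond orders sum to 4 (valence 4) → 0 H
  atom 3: O, bond orders sum to 1 (valence 2) → 1 H
  atom 4: C, bond orders sum to 3 (valence 4) → 1 H
  atom 5: C, bond orders sum to 3 (valence 4) → 1 H
  atom 6: C, bond orders sum to 4 (valence 4) → 0 H
  atom 7: O, bond orders sum to 2 (valence 2) → 0 H
  atom 8: O, bond orders sum to 1 (valence 2) → 1 H
  atom 9: C, bond orders sum to 3 (valence 4) → 1 H
  atom 10: I (halogen, monovalent) → 0 H
  atom 11: C, bond orders sum to 2 (valence 4) → 2 H
  atom 12: C, bond orders sum to 3 (valence 4) → 1 H
  atom 13: C, bond orders sum to 2 (valence 4) → 2 H
  atom 14: C, bond orders sum to 2 (valence 4) → 2 H
  atom 15: C, bond orders sum to 4 (valence 4) → 0 H
  atom 16: N, bond orders sum to 3 (valence 3) → 0 H
Totals → C:10, H:12, I:1, N:1, O:4.

C10H12INO4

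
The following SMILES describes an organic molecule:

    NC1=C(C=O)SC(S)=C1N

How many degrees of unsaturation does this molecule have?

Molecular formula: C5H6N2OS2.
DoU = (2C + 2 + N − H − X) / 2, where X is the halogen count and O/S are ignored.
    = (2·5 + 2 + 2 − 6 − 0) / 2 = 8 / 2 = 4.

4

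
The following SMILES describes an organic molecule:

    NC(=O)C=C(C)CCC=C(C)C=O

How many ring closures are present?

0

In SMILES, each pair of matching ring-closure digits denotes one ring-closing bond; the number of such bonds equals the number of independent rings.
Ring-closure bonds here: 0.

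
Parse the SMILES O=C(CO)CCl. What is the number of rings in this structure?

In SMILES, each pair of matching ring-closure digits denotes one ring-closing bond; the number of such bonds equals the number of independent rings.
Ring-closure bonds here: 0.

0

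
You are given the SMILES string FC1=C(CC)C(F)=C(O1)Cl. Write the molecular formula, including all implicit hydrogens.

C6H5ClF2O

Walk through each heavy atom and fill implicit hydrogens from standard valence (C 4, N 3, O 2, S 2, halogen 1):
  atom 1: F (halogen, monovalent) → 0 H
  atom 2: C, bond orders sum to 4 (valence 4) → 0 H
  atom 3: C, bond orders sum to 4 (valence 4) → 0 H
  atom 4: C, bond orders sum to 2 (valence 4) → 2 H
  atom 5: C, bond orders sum to 1 (valence 4) → 3 H
  atom 6: C, bond orders sum to 4 (valence 4) → 0 H
  atom 7: F (halogen, monovalent) → 0 H
  atom 8: C, bond orders sum to 4 (valence 4) → 0 H
  atom 9: O, bond orders sum to 2 (valence 2) → 0 H
  atom 10: Cl (halogen, monovalent) → 0 H
Totals → C:6, H:5, Cl:1, F:2, O:1.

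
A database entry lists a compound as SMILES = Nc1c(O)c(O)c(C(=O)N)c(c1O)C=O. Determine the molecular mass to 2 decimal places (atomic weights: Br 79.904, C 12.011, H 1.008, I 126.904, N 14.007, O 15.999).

First, the molecular formula is C8H8N2O5 (counting implicit H from valence).
  C: 8 × 12.011 = 96.088
  H: 8 × 1.008 = 8.064
  N: 2 × 14.007 = 28.014
  O: 5 × 15.999 = 79.995
Sum: 8×12.011 + 8×1.008 + 2×14.007 + 5×15.999 = 212.161 → 212.16 g/mol.

212.16 g/mol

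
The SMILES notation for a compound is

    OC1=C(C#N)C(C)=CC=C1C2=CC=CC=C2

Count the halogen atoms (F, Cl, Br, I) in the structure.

Scan the SMILES for the halogen motif — none present.
Groups that are present: 1 hydroxyl, 1 nitrile.

0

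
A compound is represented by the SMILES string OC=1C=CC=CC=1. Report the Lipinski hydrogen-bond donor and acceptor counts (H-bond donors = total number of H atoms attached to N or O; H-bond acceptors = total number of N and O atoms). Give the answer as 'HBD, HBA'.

Donors: find every N or O and count the H atoms it carries.
  atom 1 (O): bond orders sum to 1 → 1 H
Lipinski HBD = 1.
Acceptors: N atoms = 0, O atoms = 1 → HBA = 1.

1, 1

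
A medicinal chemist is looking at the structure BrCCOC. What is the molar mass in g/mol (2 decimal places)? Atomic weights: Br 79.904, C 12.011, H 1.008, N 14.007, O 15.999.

138.99 g/mol

First, the molecular formula is C3H7BrO (counting implicit H from valence).
  Br: 1 × 79.904 = 79.904
  C: 3 × 12.011 = 36.033
  H: 7 × 1.008 = 7.056
  O: 1 × 15.999 = 15.999
Sum: 1×79.904 + 3×12.011 + 7×1.008 + 1×15.999 = 138.992 → 138.99 g/mol.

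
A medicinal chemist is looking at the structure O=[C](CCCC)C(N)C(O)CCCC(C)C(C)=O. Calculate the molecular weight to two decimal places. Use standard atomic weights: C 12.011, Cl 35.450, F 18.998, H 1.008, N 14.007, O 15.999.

First, the molecular formula is C14H27NO3 (counting implicit H from valence).
  C: 14 × 12.011 = 168.154
  H: 27 × 1.008 = 27.216
  N: 1 × 14.007 = 14.007
  O: 3 × 15.999 = 47.997
Sum: 14×12.011 + 27×1.008 + 1×14.007 + 3×15.999 = 257.374 → 257.37 g/mol.

257.37 g/mol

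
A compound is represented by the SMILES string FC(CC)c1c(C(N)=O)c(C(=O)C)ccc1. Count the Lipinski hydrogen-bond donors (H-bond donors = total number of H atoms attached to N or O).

Donors: find every N or O and count the H atoms it carries.
  atom 8 (N): bond orders sum to 1 → 2 H
  atom 9 (O): bond orders sum to 2 → 0 H
  atom 12 (O): bond orders sum to 2 → 0 H
Lipinski HBD = 2.

2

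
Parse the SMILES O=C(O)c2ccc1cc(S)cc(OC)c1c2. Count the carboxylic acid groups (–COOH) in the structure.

The carboxylic acid motif appears at heavy-atom position 2 in the SMILES.
Other groups present: 1 ether, 1 thiol.
Carboxylic acid count: 1.

1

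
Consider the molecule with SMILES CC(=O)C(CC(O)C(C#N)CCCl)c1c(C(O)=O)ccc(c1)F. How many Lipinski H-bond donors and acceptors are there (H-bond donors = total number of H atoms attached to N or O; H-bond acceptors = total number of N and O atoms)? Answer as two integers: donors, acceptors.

Donors: find every N or O and count the H atoms it carries.
  atom 3 (O): bond orders sum to 2 → 0 H
  atom 7 (O): bond orders sum to 1 → 1 H
  atom 10 (N): bond orders sum to 3 → 0 H
  atom 17 (O): bond orders sum to 1 → 1 H
  atom 18 (O): bond orders sum to 2 → 0 H
Lipinski HBD = 2.
Acceptors: N atoms = 1, O atoms = 4 → HBA = 5.

2, 5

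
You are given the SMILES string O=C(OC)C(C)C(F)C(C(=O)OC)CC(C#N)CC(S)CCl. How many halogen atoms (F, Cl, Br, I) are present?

Halogen atoms appear at heavy-atom positions 8, 22 (1×Cl, 1×F).
Other groups present: 2 ester, 1 nitrile, 1 thiol.
Halogen count: 2.

2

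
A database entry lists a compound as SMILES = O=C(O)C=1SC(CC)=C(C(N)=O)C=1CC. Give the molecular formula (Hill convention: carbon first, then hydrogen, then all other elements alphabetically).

Walk through each heavy atom and fill implicit hydrogens from standard valence (C 4, N 3, O 2, S 2, halogen 1):
  atom 1: O, bond orders sum to 2 (valence 2) → 0 H
  atom 2: C, bond orders sum to 4 (valence 4) → 0 H
  atom 3: O, bond orders sum to 1 (valence 2) → 1 H
  atom 4: C, bond orders sum to 4 (valence 4) → 0 H
  atom 5: S, bond orders sum to 2 (valence 2) → 0 H
  atom 6: C, bond orders sum to 4 (valence 4) → 0 H
  atom 7: C, bond orders sum to 2 (valence 4) → 2 H
  atom 8: C, bond orders sum to 1 (valence 4) → 3 H
  atom 9: C, bond orders sum to 4 (valence 4) → 0 H
  atom 10: C, bond orders sum to 4 (valence 4) → 0 H
  atom 11: N, bond orders sum to 1 (valence 3) → 2 H
  atom 12: O, bond orders sum to 2 (valence 2) → 0 H
  atom 13: C, bond orders sum to 4 (valence 4) → 0 H
  atom 14: C, bond orders sum to 2 (valence 4) → 2 H
  atom 15: C, bond orders sum to 1 (valence 4) → 3 H
Totals → C:10, H:13, N:1, O:3, S:1.
In Hill order: C10H13NO3S.

C10H13NO3S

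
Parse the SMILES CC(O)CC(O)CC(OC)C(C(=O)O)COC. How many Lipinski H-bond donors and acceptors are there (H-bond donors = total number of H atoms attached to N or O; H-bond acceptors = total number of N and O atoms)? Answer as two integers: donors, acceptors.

3, 6

Donors: find every N or O and count the H atoms it carries.
  atom 3 (O): bond orders sum to 1 → 1 H
  atom 6 (O): bond orders sum to 1 → 1 H
  atom 9 (O): bond orders sum to 2 → 0 H
  atom 13 (O): bond orders sum to 2 → 0 H
  atom 14 (O): bond orders sum to 1 → 1 H
  atom 16 (O): bond orders sum to 2 → 0 H
Lipinski HBD = 3.
Acceptors: N atoms = 0, O atoms = 6 → HBA = 6.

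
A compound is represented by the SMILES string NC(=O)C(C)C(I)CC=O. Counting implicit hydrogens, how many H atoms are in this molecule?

10

Walk through each heavy atom and fill implicit hydrogens from standard valence (C 4, N 3, O 2, S 2, halogen 1):
  atom 1: N, bond orders sum to 1 (valence 3) → 2 H
  atom 2: C, bond orders sum to 4 (valence 4) → 0 H
  atom 3: O, bond orders sum to 2 (valence 2) → 0 H
  atom 4: C, bond orders sum to 3 (valence 4) → 1 H
  atom 5: C, bond orders sum to 1 (valence 4) → 3 H
  atom 6: C, bond orders sum to 3 (valence 4) → 1 H
  atom 7: I (halogen, monovalent) → 0 H
  atom 8: C, bond orders sum to 2 (valence 4) → 2 H
  atom 9: C, bond orders sum to 3 (valence 4) → 1 H
  atom 10: O, bond orders sum to 2 (valence 2) → 0 H
Total hydrogens: 10.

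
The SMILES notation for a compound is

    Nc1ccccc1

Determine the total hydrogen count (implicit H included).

7

Walk through each heavy atom and fill implicit hydrogens from standard valence (C 4, N 3, O 2, S 2, halogen 1); for lowercase aromatic atoms, an aromatic c carries 1 H when it has two neighbours and 0 H with three, and aromatic n carries 0 H:
  atom 1: N, bond orders sum to 1 (valence 3) → 2 H
  atom 2: aromatic c, 3 neighbours → 0 H
  atom 3: aromatic c, 2 neighbours → 1 H
  atom 4: aromatic c, 2 neighbours → 1 H
  atom 5: aromatic c, 2 neighbours → 1 H
  atom 6: aromatic c, 2 neighbours → 1 H
  atom 7: aromatic c, 2 neighbours → 1 H
Total hydrogens: 7.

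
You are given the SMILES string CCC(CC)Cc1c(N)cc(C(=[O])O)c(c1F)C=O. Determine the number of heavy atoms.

Every atom symbol written in the SMILES (organic subset) is one heavy atom; implicit H are not written.
Heavy atoms by element → C:14, F:1, N:1, O:3.
Total: 19.

19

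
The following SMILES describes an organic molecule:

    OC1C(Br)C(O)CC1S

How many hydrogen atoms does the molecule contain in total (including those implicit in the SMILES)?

Walk through each heavy atom and fill implicit hydrogens from standard valence (C 4, N 3, O 2, S 2, halogen 1):
  atom 1: O, bond orders sum to 1 (valence 2) → 1 H
  atom 2: C, bond orders sum to 3 (valence 4) → 1 H
  atom 3: C, bond orders sum to 3 (valence 4) → 1 H
  atom 4: Br (halogen, monovalent) → 0 H
  atom 5: C, bond orders sum to 3 (valence 4) → 1 H
  atom 6: O, bond orders sum to 1 (valence 2) → 1 H
  atom 7: C, bond orders sum to 2 (valence 4) → 2 H
  atom 8: C, bond orders sum to 3 (valence 4) → 1 H
  atom 9: S, bond orders sum to 1 (valence 2) → 1 H
Total hydrogens: 9.

9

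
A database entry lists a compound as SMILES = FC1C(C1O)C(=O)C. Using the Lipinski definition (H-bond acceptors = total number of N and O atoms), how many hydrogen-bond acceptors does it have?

2

N atoms: 0; O atoms: 2.
Lipinski HBA = 0 + 2 = 2.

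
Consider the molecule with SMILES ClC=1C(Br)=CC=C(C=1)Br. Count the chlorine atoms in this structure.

Scan the SMILES for Cl atoms (remember two-letter symbols like Cl and Br are single atoms).
Chlorine count: 1.

1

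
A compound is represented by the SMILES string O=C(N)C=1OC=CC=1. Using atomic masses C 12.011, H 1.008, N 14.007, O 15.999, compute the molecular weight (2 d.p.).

111.10 g/mol

First, the molecular formula is C5H5NO2 (counting implicit H from valence).
  C: 5 × 12.011 = 60.055
  H: 5 × 1.008 = 5.040
  N: 1 × 14.007 = 14.007
  O: 2 × 15.999 = 31.998
Sum: 5×12.011 + 5×1.008 + 1×14.007 + 2×15.999 = 111.100 → 111.10 g/mol.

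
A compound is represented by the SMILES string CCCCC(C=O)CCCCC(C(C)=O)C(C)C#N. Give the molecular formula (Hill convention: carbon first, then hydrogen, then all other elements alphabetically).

Walk through each heavy atom and fill implicit hydrogens from standard valence (C 4, N 3, O 2, S 2, halogen 1):
  atom 1: C, bond orders sum to 1 (valence 4) → 3 H
  atom 2: C, bond orders sum to 2 (valence 4) → 2 H
  atom 3: C, bond orders sum to 2 (valence 4) → 2 H
  atom 4: C, bond orders sum to 2 (valence 4) → 2 H
  atom 5: C, bond orders sum to 3 (valence 4) → 1 H
  atom 6: C, bond orders sum to 3 (valence 4) → 1 H
  atom 7: O, bond orders sum to 2 (valence 2) → 0 H
  atom 8: C, bond orders sum to 2 (valence 4) → 2 H
  atom 9: C, bond orders sum to 2 (valence 4) → 2 H
  atom 10: C, bond orders sum to 2 (valence 4) → 2 H
  atom 11: C, bond orders sum to 2 (valence 4) → 2 H
  atom 12: C, bond orders sum to 3 (valence 4) → 1 H
  atom 13: C, bond orders sum to 4 (valence 4) → 0 H
  atom 14: C, bond orders sum to 1 (valence 4) → 3 H
  atom 15: O, bond orders sum to 2 (valence 2) → 0 H
  atom 16: C, bond orders sum to 3 (valence 4) → 1 H
  atom 17: C, bond orders sum to 1 (valence 4) → 3 H
  atom 18: C, bond orders sum to 4 (valence 4) → 0 H
  atom 19: N, bond orders sum to 3 (valence 3) → 0 H
Totals → C:16, H:27, N:1, O:2.
In Hill order: C16H27NO2.

C16H27NO2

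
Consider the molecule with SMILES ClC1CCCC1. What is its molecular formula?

C5H9Cl

Walk through each heavy atom and fill implicit hydrogens from standard valence (C 4, N 3, O 2, S 2, halogen 1):
  atom 1: Cl (halogen, monovalent) → 0 H
  atom 2: C, bond orders sum to 3 (valence 4) → 1 H
  atom 3: C, bond orders sum to 2 (valence 4) → 2 H
  atom 4: C, bond orders sum to 2 (valence 4) → 2 H
  atom 5: C, bond orders sum to 2 (valence 4) → 2 H
  atom 6: C, bond orders sum to 2 (valence 4) → 2 H
Totals → C:5, H:9, Cl:1.
In Hill order: C5H9Cl.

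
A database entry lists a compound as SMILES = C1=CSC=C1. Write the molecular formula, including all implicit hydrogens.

C4H4S

Walk through each heavy atom and fill implicit hydrogens from standard valence (C 4, N 3, O 2, S 2, halogen 1):
  atom 1: C, bond orders sum to 3 (valence 4) → 1 H
  atom 2: C, bond orders sum to 3 (valence 4) → 1 H
  atom 3: S, bond orders sum to 2 (valence 2) → 0 H
  atom 4: C, bond orders sum to 3 (valence 4) → 1 H
  atom 5: C, bond orders sum to 3 (valence 4) → 1 H
Totals → C:4, H:4, S:1.
In Hill order: C4H4S.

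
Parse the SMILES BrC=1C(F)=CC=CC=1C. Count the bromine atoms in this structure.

Scan the SMILES for Br atoms (remember two-letter symbols like Cl and Br are single atoms).
Bromine count: 1.

1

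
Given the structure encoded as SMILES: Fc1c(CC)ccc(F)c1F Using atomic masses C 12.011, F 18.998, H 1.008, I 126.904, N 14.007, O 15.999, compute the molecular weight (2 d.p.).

First, the molecular formula is C8H7F3 (counting implicit H from valence).
  C: 8 × 12.011 = 96.088
  F: 3 × 18.998 = 56.994
  H: 7 × 1.008 = 7.056
Sum: 8×12.011 + 3×18.998 + 7×1.008 = 160.138 → 160.14 g/mol.

160.14 g/mol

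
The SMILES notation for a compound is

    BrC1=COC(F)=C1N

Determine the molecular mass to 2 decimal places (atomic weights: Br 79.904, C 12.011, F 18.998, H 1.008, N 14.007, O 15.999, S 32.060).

First, the molecular formula is C4H3BrFNO (counting implicit H from valence).
  Br: 1 × 79.904 = 79.904
  C: 4 × 12.011 = 48.044
  F: 1 × 18.998 = 18.998
  H: 3 × 1.008 = 3.024
  N: 1 × 14.007 = 14.007
  O: 1 × 15.999 = 15.999
Sum: 1×79.904 + 4×12.011 + 1×18.998 + 3×1.008 + 1×14.007 + 1×15.999 = 179.976 → 179.98 g/mol.

179.98 g/mol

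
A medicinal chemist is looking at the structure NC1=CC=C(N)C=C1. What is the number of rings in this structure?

1

In SMILES, each pair of matching ring-closure digits denotes one ring-closing bond; the number of such bonds equals the number of independent rings.
Ring-closure bonds here: 1.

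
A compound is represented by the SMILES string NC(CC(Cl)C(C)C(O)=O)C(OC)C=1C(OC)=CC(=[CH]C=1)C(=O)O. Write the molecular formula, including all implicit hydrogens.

C16H22ClNO6

Walk through each heavy atom and fill implicit hydrogens from standard valence (C 4, N 3, O 2, S 2, halogen 1):
  atom 1: N, bond orders sum to 1 (valence 3) → 2 H
  atom 2: C, bond orders sum to 3 (valence 4) → 1 H
  atom 3: C, bond orders sum to 2 (valence 4) → 2 H
  atom 4: C, bond orders sum to 3 (valence 4) → 1 H
  atom 5: Cl (halogen, monovalent) → 0 H
  atom 6: C, bond orders sum to 3 (valence 4) → 1 H
  atom 7: C, bond orders sum to 1 (valence 4) → 3 H
  atom 8: C, bond orders sum to 4 (valence 4) → 0 H
  atom 9: O, bond orders sum to 1 (valence 2) → 1 H
  atom 10: O, bond orders sum to 2 (valence 2) → 0 H
  atom 11: C, bond orders sum to 3 (valence 4) → 1 H
  atom 12: O, bond orders sum to 2 (valence 2) → 0 H
  atom 13: C, bond orders sum to 1 (valence 4) → 3 H
  atom 14: C, bond orders sum to 4 (valence 4) → 0 H
  atom 15: C, bond orders sum to 4 (valence 4) → 0 H
  atom 16: O, bond orders sum to 2 (valence 2) → 0 H
  atom 17: C, bond orders sum to 1 (valence 4) → 3 H
  atom 18: C, bond orders sum to 3 (valence 4) → 1 H
  atom 19: C, bond orders sum to 4 (valence 4) → 0 H
  atom 20: C with explicit H count 1
  atom 21: C, bond orders sum to 3 (valence 4) → 1 H
  atom 22: C, bond orders sum to 4 (valence 4) → 0 H
  atom 23: O, bond orders sum to 2 (valence 2) → 0 H
  atom 24: O, bond orders sum to 1 (valence 2) → 1 H
Totals → C:16, H:22, Cl:1, N:1, O:6.
In Hill order: C16H22ClNO6.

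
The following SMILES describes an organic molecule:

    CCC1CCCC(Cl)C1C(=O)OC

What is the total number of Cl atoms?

Scan the SMILES for Cl atoms (remember two-letter symbols like Cl and Br are single atoms).
Chlorine count: 1.

1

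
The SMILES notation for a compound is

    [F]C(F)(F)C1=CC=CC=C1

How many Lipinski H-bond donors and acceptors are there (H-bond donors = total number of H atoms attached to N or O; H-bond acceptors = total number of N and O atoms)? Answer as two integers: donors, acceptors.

Donors: find every N or O and count the H atoms it carries.
  (no N or O atoms present)
Lipinski HBD = 0.
Acceptors: N atoms = 0, O atoms = 0 → HBA = 0.

0, 0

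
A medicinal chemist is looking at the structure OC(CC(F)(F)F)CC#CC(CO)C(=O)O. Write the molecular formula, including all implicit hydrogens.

C9H11F3O4

Walk through each heavy atom and fill implicit hydrogens from standard valence (C 4, N 3, O 2, S 2, halogen 1):
  atom 1: O, bond orders sum to 1 (valence 2) → 1 H
  atom 2: C, bond orders sum to 3 (valence 4) → 1 H
  atom 3: C, bond orders sum to 2 (valence 4) → 2 H
  atom 4: C, bond orders sum to 4 (valence 4) → 0 H
  atom 5: F (halogen, monovalent) → 0 H
  atom 6: F (halogen, monovalent) → 0 H
  atom 7: F (halogen, monovalent) → 0 H
  atom 8: C, bond orders sum to 2 (valence 4) → 2 H
  atom 9: C, bond orders sum to 4 (valence 4) → 0 H
  atom 10: C, bond orders sum to 4 (valence 4) → 0 H
  atom 11: C, bond orders sum to 3 (valence 4) → 1 H
  atom 12: C, bond orders sum to 2 (valence 4) → 2 H
  atom 13: O, bond orders sum to 1 (valence 2) → 1 H
  atom 14: C, bond orders sum to 4 (valence 4) → 0 H
  atom 15: O, bond orders sum to 2 (valence 2) → 0 H
  atom 16: O, bond orders sum to 1 (valence 2) → 1 H
Totals → C:9, H:11, F:3, O:4.
In Hill order: C9H11F3O4.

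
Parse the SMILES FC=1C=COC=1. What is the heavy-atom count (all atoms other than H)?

6

Every atom symbol written in the SMILES (organic subset) is one heavy atom; implicit H are not written.
Heavy atoms by element → C:4, F:1, O:1.
Total: 6.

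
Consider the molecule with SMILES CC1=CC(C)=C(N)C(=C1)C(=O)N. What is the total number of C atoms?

Count every carbon token in the SMILES (each C, including those in ring-closure positions and inside branches).
Carbon count: 9.

9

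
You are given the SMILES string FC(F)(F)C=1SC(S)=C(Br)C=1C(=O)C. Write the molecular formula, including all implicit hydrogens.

Walk through each heavy atom and fill implicit hydrogens from standard valence (C 4, N 3, O 2, S 2, halogen 1):
  atom 1: F (halogen, monovalent) → 0 H
  atom 2: C, bond orders sum to 4 (valence 4) → 0 H
  atom 3: F (halogen, monovalent) → 0 H
  atom 4: F (halogen, monovalent) → 0 H
  atom 5: C, bond orders sum to 4 (valence 4) → 0 H
  atom 6: S, bond orders sum to 2 (valence 2) → 0 H
  atom 7: C, bond orders sum to 4 (valence 4) → 0 H
  atom 8: S, bond orders sum to 1 (valence 2) → 1 H
  atom 9: C, bond orders sum to 4 (valence 4) → 0 H
  atom 10: Br (halogen, monovalent) → 0 H
  atom 11: C, bond orders sum to 4 (valence 4) → 0 H
  atom 12: C, bond orders sum to 4 (valence 4) → 0 H
  atom 13: O, bond orders sum to 2 (valence 2) → 0 H
  atom 14: C, bond orders sum to 1 (valence 4) → 3 H
Totals → C:7, H:4, Br:1, F:3, O:1, S:2.
In Hill order: C7H4BrF3OS2.

C7H4BrF3OS2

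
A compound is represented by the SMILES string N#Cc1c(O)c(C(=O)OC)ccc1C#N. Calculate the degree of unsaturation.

9

Molecular formula: C10H6N2O3.
DoU = (2C + 2 + N − H − X) / 2, where X is the halogen count and O/S are ignored.
    = (2·10 + 2 + 2 − 6 − 0) / 2 = 18 / 2 = 9.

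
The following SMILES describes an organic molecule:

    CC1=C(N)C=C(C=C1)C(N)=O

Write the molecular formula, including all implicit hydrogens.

Walk through each heavy atom and fill implicit hydrogens from standard valence (C 4, N 3, O 2, S 2, halogen 1):
  atom 1: C, bond orders sum to 1 (valence 4) → 3 H
  atom 2: C, bond orders sum to 4 (valence 4) → 0 H
  atom 3: C, bond orders sum to 4 (valence 4) → 0 H
  atom 4: N, bond orders sum to 1 (valence 3) → 2 H
  atom 5: C, bond orders sum to 3 (valence 4) → 1 H
  atom 6: C, bond orders sum to 4 (valence 4) → 0 H
  atom 7: C, bond orders sum to 3 (valence 4) → 1 H
  atom 8: C, bond orders sum to 3 (valence 4) → 1 H
  atom 9: C, bond orders sum to 4 (valence 4) → 0 H
  atom 10: N, bond orders sum to 1 (valence 3) → 2 H
  atom 11: O, bond orders sum to 2 (valence 2) → 0 H
Totals → C:8, H:10, N:2, O:1.

C8H10N2O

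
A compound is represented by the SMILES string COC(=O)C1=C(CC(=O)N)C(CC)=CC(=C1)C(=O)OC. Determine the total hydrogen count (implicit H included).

Walk through each heavy atom and fill implicit hydrogens from standard valence (C 4, N 3, O 2, S 2, halogen 1):
  atom 1: C, bond orders sum to 1 (valence 4) → 3 H
  atom 2: O, bond orders sum to 2 (valence 2) → 0 H
  atom 3: C, bond orders sum to 4 (valence 4) → 0 H
  atom 4: O, bond orders sum to 2 (valence 2) → 0 H
  atom 5: C, bond orders sum to 4 (valence 4) → 0 H
  atom 6: C, bond orders sum to 4 (valence 4) → 0 H
  atom 7: C, bond orders sum to 2 (valence 4) → 2 H
  atom 8: C, bond orders sum to 4 (valence 4) → 0 H
  atom 9: O, bond orders sum to 2 (valence 2) → 0 H
  atom 10: N, bond orders sum to 1 (valence 3) → 2 H
  atom 11: C, bond orders sum to 4 (valence 4) → 0 H
  atom 12: C, bond orders sum to 2 (valence 4) → 2 H
  atom 13: C, bond orders sum to 1 (valence 4) → 3 H
  atom 14: C, bond orders sum to 3 (valence 4) → 1 H
  atom 15: C, bond orders sum to 4 (valence 4) → 0 H
  atom 16: C, bond orders sum to 3 (valence 4) → 1 H
  atom 17: C, bond orders sum to 4 (valence 4) → 0 H
  atom 18: O, bond orders sum to 2 (valence 2) → 0 H
  atom 19: O, bond orders sum to 2 (valence 2) → 0 H
  atom 20: C, bond orders sum to 1 (valence 4) → 3 H
Total hydrogens: 17.

17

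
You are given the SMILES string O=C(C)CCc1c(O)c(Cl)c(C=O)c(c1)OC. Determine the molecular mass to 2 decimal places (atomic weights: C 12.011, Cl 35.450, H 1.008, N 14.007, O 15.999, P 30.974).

256.68 g/mol

First, the molecular formula is C12H13ClO4 (counting implicit H from valence).
  C: 12 × 12.011 = 144.132
  Cl: 1 × 35.450 = 35.450
  H: 13 × 1.008 = 13.104
  O: 4 × 15.999 = 63.996
Sum: 12×12.011 + 1×35.450 + 13×1.008 + 4×15.999 = 256.682 → 256.68 g/mol.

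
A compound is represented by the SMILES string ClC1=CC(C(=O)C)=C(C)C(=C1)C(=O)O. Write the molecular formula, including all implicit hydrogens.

Walk through each heavy atom and fill implicit hydrogens from standard valence (C 4, N 3, O 2, S 2, halogen 1):
  atom 1: Cl (halogen, monovalent) → 0 H
  atom 2: C, bond orders sum to 4 (valence 4) → 0 H
  atom 3: C, bond orders sum to 3 (valence 4) → 1 H
  atom 4: C, bond orders sum to 4 (valence 4) → 0 H
  atom 5: C, bond orders sum to 4 (valence 4) → 0 H
  atom 6: O, bond orders sum to 2 (valence 2) → 0 H
  atom 7: C, bond orders sum to 1 (valence 4) → 3 H
  atom 8: C, bond orders sum to 4 (valence 4) → 0 H
  atom 9: C, bond orders sum to 1 (valence 4) → 3 H
  atom 10: C, bond orders sum to 4 (valence 4) → 0 H
  atom 11: C, bond orders sum to 3 (valence 4) → 1 H
  atom 12: C, bond orders sum to 4 (valence 4) → 0 H
  atom 13: O, bond orders sum to 2 (valence 2) → 0 H
  atom 14: O, bond orders sum to 1 (valence 2) → 1 H
Totals → C:10, H:9, Cl:1, O:3.
In Hill order: C10H9ClO3.

C10H9ClO3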